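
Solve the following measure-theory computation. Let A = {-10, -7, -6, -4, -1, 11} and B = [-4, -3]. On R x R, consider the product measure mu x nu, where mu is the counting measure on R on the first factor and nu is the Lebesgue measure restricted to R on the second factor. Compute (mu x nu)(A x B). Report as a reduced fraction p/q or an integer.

For a measurable rectangle A x B, the product measure satisfies
  (mu x nu)(A x B) = mu(A) * nu(B).
  mu(A) = 6.
  nu(B) = 1.
  (mu x nu)(A x B) = 6 * 1 = 6.

6


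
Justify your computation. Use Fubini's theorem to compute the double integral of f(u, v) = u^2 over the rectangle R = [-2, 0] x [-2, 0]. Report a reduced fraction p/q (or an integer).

f(u, v) is a tensor product of a function of u and a function of v, and both factors are bounded continuous (hence Lebesgue integrable) on the rectangle, so Fubini's theorem applies:
  integral_R f d(m x m) = (integral_a1^b1 u^2 du) * (integral_a2^b2 1 dv).
Inner integral in u: integral_{-2}^{0} u^2 du = (0^3 - (-2)^3)/3
  = 8/3.
Inner integral in v: integral_{-2}^{0} 1 dv = (0^1 - (-2)^1)/1
  = 2.
Product: (8/3) * (2) = 16/3.

16/3


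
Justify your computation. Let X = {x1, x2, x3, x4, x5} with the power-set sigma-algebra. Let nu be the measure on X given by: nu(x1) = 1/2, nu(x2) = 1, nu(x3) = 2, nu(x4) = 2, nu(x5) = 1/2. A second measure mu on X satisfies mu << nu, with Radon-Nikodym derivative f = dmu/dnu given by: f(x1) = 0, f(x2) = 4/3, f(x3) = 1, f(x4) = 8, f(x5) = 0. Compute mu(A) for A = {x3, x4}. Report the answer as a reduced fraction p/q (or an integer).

By the defining property of the Radon-Nikodym derivative, for every measurable set A,
  mu(A) = integral_A f dnu.
Since nu is a discrete measure concentrated on the atoms of X, the integral over A reduces to the sum
  mu(A) = sum_{x in A} f(x) * nu({x}).
Computing each term:
  x3: f(x3) * nu(x3) = 1 * 2 = 2.
  x4: f(x4) * nu(x4) = 8 * 2 = 16.
Summing: mu(A) = 2 + 16 = 18.

18


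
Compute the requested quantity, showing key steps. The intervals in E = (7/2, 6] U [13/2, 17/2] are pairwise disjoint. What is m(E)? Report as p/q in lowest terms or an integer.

For pairwise disjoint intervals, m(union_i I_i) = sum_i m(I_i),
and m is invariant under swapping open/closed endpoints (single points have measure 0).
So m(E) = sum_i (b_i - a_i).
  I_1 has length 6 - 7/2 = 5/2.
  I_2 has length 17/2 - 13/2 = 2.
Summing:
  m(E) = 5/2 + 2 = 9/2.

9/2


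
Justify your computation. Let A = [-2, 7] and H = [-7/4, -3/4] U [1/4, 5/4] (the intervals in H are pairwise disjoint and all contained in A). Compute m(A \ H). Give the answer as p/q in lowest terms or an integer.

The ambient interval has length m(A) = 7 - (-2) = 9.
Since the holes are disjoint and sit inside A, by finite additivity
  m(H) = sum_i (b_i - a_i), and m(A \ H) = m(A) - m(H).
Computing the hole measures:
  m(H_1) = -3/4 - (-7/4) = 1.
  m(H_2) = 5/4 - 1/4 = 1.
Summed: m(H) = 1 + 1 = 2.
So m(A \ H) = 9 - 2 = 7.

7


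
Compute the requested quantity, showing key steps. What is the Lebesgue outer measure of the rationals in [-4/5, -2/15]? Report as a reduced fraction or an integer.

The set Q cap [-4/5, -2/15] is countable (a subset of the countable set Q). Lebesgue outer measure of any countable set is 0: each singleton {q} has m*({q}) = 0, and by countable subadditivity m*(union_k {q_k}) <= sum_k m*({q_k}) = sum_k 0 = 0. The reverse inequality m*(E) >= 0 is automatic. So m*(Q cap [-4/5, -2/15]) = 0.

0


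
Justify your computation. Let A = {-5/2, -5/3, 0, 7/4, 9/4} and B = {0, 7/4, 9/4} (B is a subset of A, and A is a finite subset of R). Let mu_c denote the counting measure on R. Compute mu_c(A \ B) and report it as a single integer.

Counting measure assigns mu_c(E) = |E| (number of elements) when E is finite. For B subset A, A \ B is the set of elements of A not in B, so |A \ B| = |A| - |B|.
|A| = 5, |B| = 3, so mu_c(A \ B) = 5 - 3 = 2.

2


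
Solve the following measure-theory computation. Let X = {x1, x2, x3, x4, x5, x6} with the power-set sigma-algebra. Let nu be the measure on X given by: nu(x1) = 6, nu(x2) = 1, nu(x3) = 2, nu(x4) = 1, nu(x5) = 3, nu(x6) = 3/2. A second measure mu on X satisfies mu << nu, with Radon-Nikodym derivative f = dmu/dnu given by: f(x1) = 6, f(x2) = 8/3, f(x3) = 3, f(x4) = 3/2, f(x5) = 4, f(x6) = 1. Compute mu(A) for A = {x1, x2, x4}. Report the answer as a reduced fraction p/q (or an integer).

By the defining property of the Radon-Nikodym derivative, for every measurable set A,
  mu(A) = integral_A f dnu.
Since nu is a discrete measure concentrated on the atoms of X, the integral over A reduces to the sum
  mu(A) = sum_{x in A} f(x) * nu({x}).
Computing each term:
  x1: f(x1) * nu(x1) = 6 * 6 = 36.
  x2: f(x2) * nu(x2) = 8/3 * 1 = 8/3.
  x4: f(x4) * nu(x4) = 3/2 * 1 = 3/2.
Summing: mu(A) = 36 + 8/3 + 3/2 = 241/6.

241/6


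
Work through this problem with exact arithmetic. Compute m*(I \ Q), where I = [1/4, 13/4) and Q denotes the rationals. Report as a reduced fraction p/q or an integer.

The interval I = [1/4, 13/4) has m(I) = 13/4 - 1/4 = 3 (endpoints are measure-zero, so open/closed/half-open agree). Write I = (I cap Q) u (I \ Q). The rationals in I are countable, so m*(I cap Q) = 0 (cover each rational by intervals whose total length is arbitrarily small). By countable subadditivity m*(I) <= m*(I cap Q) + m*(I \ Q), hence m*(I \ Q) >= m(I) = 3. The reverse inequality m*(I \ Q) <= m*(I) = 3 is trivial since (I \ Q) is a subset of I. Therefore m*(I \ Q) = 3.

3


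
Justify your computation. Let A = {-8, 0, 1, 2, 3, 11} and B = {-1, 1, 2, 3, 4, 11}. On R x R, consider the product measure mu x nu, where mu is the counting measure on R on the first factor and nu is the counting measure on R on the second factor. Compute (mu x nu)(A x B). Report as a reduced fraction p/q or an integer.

For a measurable rectangle A x B, the product measure satisfies
  (mu x nu)(A x B) = mu(A) * nu(B).
  mu(A) = 6.
  nu(B) = 6.
  (mu x nu)(A x B) = 6 * 6 = 36.

36


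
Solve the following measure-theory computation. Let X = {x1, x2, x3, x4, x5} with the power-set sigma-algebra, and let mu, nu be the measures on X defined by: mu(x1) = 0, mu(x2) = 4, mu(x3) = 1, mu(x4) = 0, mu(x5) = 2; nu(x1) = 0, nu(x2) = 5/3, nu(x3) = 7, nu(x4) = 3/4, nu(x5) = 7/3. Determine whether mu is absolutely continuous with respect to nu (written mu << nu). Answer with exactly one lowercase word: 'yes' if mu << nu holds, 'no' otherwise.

mu << nu means: every nu-null measurable set is also mu-null; equivalently, for every atom x, if nu({x}) = 0 then mu({x}) = 0.
Checking each atom:
  x1: nu = 0, mu = 0 -> consistent with mu << nu.
  x2: nu = 5/3 > 0 -> no constraint.
  x3: nu = 7 > 0 -> no constraint.
  x4: nu = 3/4 > 0 -> no constraint.
  x5: nu = 7/3 > 0 -> no constraint.
No atom violates the condition. Therefore mu << nu.

yes


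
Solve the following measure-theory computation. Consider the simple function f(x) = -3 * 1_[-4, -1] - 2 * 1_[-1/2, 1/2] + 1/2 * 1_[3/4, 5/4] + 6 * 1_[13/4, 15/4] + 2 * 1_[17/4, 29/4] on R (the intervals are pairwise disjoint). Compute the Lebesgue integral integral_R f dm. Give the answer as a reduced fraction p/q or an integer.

For a simple function f = sum_i c_i * 1_{A_i} with disjoint A_i,
  integral f dm = sum_i c_i * m(A_i).
Lengths of the A_i:
  m(A_1) = -1 - (-4) = 3.
  m(A_2) = 1/2 - (-1/2) = 1.
  m(A_3) = 5/4 - 3/4 = 1/2.
  m(A_4) = 15/4 - 13/4 = 1/2.
  m(A_5) = 29/4 - 17/4 = 3.
Contributions c_i * m(A_i):
  (-3) * (3) = -9.
  (-2) * (1) = -2.
  (1/2) * (1/2) = 1/4.
  (6) * (1/2) = 3.
  (2) * (3) = 6.
Total: -9 - 2 + 1/4 + 3 + 6 = -7/4.

-7/4


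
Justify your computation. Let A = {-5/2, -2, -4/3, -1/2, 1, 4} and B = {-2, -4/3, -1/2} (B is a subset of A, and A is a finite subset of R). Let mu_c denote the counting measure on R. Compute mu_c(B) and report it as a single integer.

Counting measure assigns mu_c(E) = |E| (number of elements) when E is finite.
B has 3 element(s), so mu_c(B) = 3.

3


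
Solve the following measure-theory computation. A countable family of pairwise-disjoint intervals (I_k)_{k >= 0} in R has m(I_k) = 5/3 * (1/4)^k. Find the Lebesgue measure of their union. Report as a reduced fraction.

By countable additivity of the Lebesgue measure on pairwise disjoint measurable sets,
  m(union_{k >= 0} I_k) = sum_{k >= 0} m(I_k) = sum_{k >= 0} a * r^k,
  with a = 5/3 and r = 1/4.
Since 0 < r = 1/4 < 1, the geometric series converges:
  sum_{k >= 0} a * r^k = a / (1 - r).
  = 5/3 / (1 - 1/4)
  = 5/3 / (3/4)
  = 20/9.

20/9


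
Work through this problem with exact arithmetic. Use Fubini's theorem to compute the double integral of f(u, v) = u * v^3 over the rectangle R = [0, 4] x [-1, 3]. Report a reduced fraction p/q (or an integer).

f(u, v) is a tensor product of a function of u and a function of v, and both factors are bounded continuous (hence Lebesgue integrable) on the rectangle, so Fubini's theorem applies:
  integral_R f d(m x m) = (integral_a1^b1 u du) * (integral_a2^b2 v^3 dv).
Inner integral in u: integral_{0}^{4} u du = (4^2 - 0^2)/2
  = 8.
Inner integral in v: integral_{-1}^{3} v^3 dv = (3^4 - (-1)^4)/4
  = 20.
Product: (8) * (20) = 160.

160


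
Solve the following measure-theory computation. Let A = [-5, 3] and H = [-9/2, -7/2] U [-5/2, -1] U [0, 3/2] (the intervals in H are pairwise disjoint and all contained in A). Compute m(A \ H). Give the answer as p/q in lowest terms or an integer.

The ambient interval has length m(A) = 3 - (-5) = 8.
Since the holes are disjoint and sit inside A, by finite additivity
  m(H) = sum_i (b_i - a_i), and m(A \ H) = m(A) - m(H).
Computing the hole measures:
  m(H_1) = -7/2 - (-9/2) = 1.
  m(H_2) = -1 - (-5/2) = 3/2.
  m(H_3) = 3/2 - 0 = 3/2.
Summed: m(H) = 1 + 3/2 + 3/2 = 4.
So m(A \ H) = 8 - 4 = 4.

4


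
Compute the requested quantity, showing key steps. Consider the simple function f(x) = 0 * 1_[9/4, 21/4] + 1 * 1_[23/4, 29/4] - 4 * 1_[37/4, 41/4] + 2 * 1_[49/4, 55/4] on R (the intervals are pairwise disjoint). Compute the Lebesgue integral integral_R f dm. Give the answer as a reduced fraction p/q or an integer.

For a simple function f = sum_i c_i * 1_{A_i} with disjoint A_i,
  integral f dm = sum_i c_i * m(A_i).
Lengths of the A_i:
  m(A_1) = 21/4 - 9/4 = 3.
  m(A_2) = 29/4 - 23/4 = 3/2.
  m(A_3) = 41/4 - 37/4 = 1.
  m(A_4) = 55/4 - 49/4 = 3/2.
Contributions c_i * m(A_i):
  (0) * (3) = 0.
  (1) * (3/2) = 3/2.
  (-4) * (1) = -4.
  (2) * (3/2) = 3.
Total: 0 + 3/2 - 4 + 3 = 1/2.

1/2


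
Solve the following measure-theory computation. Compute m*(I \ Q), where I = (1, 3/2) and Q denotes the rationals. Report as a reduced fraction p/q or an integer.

The interval I = (1, 3/2) has m(I) = 3/2 - 1 = 1/2 (endpoints are measure-zero, so open/closed/half-open agree). Write I = (I cap Q) u (I \ Q). The rationals in I are countable, so m*(I cap Q) = 0 (cover each rational by intervals whose total length is arbitrarily small). By countable subadditivity m*(I) <= m*(I cap Q) + m*(I \ Q), hence m*(I \ Q) >= m(I) = 1/2. The reverse inequality m*(I \ Q) <= m*(I) = 1/2 is trivial since (I \ Q) is a subset of I. Therefore m*(I \ Q) = 1/2.

1/2


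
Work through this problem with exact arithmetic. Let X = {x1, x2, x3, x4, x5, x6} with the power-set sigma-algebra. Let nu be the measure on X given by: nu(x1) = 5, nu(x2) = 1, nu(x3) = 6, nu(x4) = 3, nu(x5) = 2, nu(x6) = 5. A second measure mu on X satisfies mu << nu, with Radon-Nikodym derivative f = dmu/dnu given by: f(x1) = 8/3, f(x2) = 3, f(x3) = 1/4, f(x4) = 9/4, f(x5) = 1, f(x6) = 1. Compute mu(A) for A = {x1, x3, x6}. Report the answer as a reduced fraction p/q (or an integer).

By the defining property of the Radon-Nikodym derivative, for every measurable set A,
  mu(A) = integral_A f dnu.
Since nu is a discrete measure concentrated on the atoms of X, the integral over A reduces to the sum
  mu(A) = sum_{x in A} f(x) * nu({x}).
Computing each term:
  x1: f(x1) * nu(x1) = 8/3 * 5 = 40/3.
  x3: f(x3) * nu(x3) = 1/4 * 6 = 3/2.
  x6: f(x6) * nu(x6) = 1 * 5 = 5.
Summing: mu(A) = 40/3 + 3/2 + 5 = 119/6.

119/6


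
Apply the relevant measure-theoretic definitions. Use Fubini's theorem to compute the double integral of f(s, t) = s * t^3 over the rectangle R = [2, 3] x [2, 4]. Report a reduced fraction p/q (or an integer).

f(s, t) is a tensor product of a function of s and a function of t, and both factors are bounded continuous (hence Lebesgue integrable) on the rectangle, so Fubini's theorem applies:
  integral_R f d(m x m) = (integral_a1^b1 s ds) * (integral_a2^b2 t^3 dt).
Inner integral in s: integral_{2}^{3} s ds = (3^2 - 2^2)/2
  = 5/2.
Inner integral in t: integral_{2}^{4} t^3 dt = (4^4 - 2^4)/4
  = 60.
Product: (5/2) * (60) = 150.

150


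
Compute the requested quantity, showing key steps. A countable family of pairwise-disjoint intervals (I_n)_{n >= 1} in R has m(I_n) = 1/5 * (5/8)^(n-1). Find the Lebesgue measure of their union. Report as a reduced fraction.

By countable additivity of the Lebesgue measure on pairwise disjoint measurable sets,
  m(union_{n >= 1} I_n) = sum_{n >= 1} m(I_n) = sum_{n >= 1} a * r^(n-1),
  with a = 1/5 and r = 5/8.
Since 0 < r = 5/8 < 1, the geometric series converges:
  sum_{n >= 1} a * r^(n-1) = a / (1 - r).
  = 1/5 / (1 - 5/8)
  = 1/5 / (3/8)
  = 8/15.

8/15


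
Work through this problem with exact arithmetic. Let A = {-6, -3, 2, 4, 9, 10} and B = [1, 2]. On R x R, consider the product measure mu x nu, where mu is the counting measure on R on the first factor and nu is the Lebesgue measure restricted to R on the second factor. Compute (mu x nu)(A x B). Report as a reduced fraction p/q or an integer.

For a measurable rectangle A x B, the product measure satisfies
  (mu x nu)(A x B) = mu(A) * nu(B).
  mu(A) = 6.
  nu(B) = 1.
  (mu x nu)(A x B) = 6 * 1 = 6.

6


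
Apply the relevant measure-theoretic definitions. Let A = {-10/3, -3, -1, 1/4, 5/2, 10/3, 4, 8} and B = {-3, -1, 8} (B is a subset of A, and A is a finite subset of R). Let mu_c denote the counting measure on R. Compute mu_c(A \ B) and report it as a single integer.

Counting measure assigns mu_c(E) = |E| (number of elements) when E is finite. For B subset A, A \ B is the set of elements of A not in B, so |A \ B| = |A| - |B|.
|A| = 8, |B| = 3, so mu_c(A \ B) = 8 - 3 = 5.

5


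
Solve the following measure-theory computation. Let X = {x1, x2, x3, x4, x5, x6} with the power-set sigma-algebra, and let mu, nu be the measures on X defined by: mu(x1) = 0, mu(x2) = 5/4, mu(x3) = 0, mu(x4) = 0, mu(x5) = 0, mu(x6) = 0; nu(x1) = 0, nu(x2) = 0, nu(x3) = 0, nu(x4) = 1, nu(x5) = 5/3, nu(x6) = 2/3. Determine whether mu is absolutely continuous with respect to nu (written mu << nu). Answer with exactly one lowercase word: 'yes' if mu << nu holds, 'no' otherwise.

mu << nu means: every nu-null measurable set is also mu-null; equivalently, for every atom x, if nu({x}) = 0 then mu({x}) = 0.
Checking each atom:
  x1: nu = 0, mu = 0 -> consistent with mu << nu.
  x2: nu = 0, mu = 5/4 > 0 -> violates mu << nu.
  x3: nu = 0, mu = 0 -> consistent with mu << nu.
  x4: nu = 1 > 0 -> no constraint.
  x5: nu = 5/3 > 0 -> no constraint.
  x6: nu = 2/3 > 0 -> no constraint.
The atom(s) x2 violate the condition (nu = 0 but mu > 0). Therefore mu is NOT absolutely continuous w.r.t. nu.

no


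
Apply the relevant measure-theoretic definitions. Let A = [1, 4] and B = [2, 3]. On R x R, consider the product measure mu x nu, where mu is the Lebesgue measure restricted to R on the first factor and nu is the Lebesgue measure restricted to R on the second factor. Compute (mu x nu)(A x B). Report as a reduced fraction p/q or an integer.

For a measurable rectangle A x B, the product measure satisfies
  (mu x nu)(A x B) = mu(A) * nu(B).
  mu(A) = 3.
  nu(B) = 1.
  (mu x nu)(A x B) = 3 * 1 = 3.

3


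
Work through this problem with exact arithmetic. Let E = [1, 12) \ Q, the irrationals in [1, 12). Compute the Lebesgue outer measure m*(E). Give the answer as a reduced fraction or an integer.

The interval I = [1, 12) has m(I) = 12 - 1 = 11 (endpoints are measure-zero, so open/closed/half-open agree). Write I = (I cap Q) u (I \ Q). The rationals in I are countable, so m*(I cap Q) = 0 (cover each rational by intervals whose total length is arbitrarily small). By countable subadditivity m*(I) <= m*(I cap Q) + m*(I \ Q), hence m*(I \ Q) >= m(I) = 11. The reverse inequality m*(I \ Q) <= m*(I) = 11 is trivial since (I \ Q) is a subset of I. Therefore m*(I \ Q) = 11.

11


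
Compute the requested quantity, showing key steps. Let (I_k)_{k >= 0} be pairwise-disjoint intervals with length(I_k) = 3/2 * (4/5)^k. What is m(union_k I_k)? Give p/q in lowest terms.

By countable additivity of the Lebesgue measure on pairwise disjoint measurable sets,
  m(union_{k >= 0} I_k) = sum_{k >= 0} m(I_k) = sum_{k >= 0} a * r^k,
  with a = 3/2 and r = 4/5.
Since 0 < r = 4/5 < 1, the geometric series converges:
  sum_{k >= 0} a * r^k = a / (1 - r).
  = 3/2 / (1 - 4/5)
  = 3/2 / (1/5)
  = 15/2.

15/2


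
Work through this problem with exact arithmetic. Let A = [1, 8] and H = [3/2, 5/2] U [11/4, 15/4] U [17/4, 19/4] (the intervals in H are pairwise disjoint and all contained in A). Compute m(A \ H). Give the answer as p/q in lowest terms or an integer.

The ambient interval has length m(A) = 8 - 1 = 7.
Since the holes are disjoint and sit inside A, by finite additivity
  m(H) = sum_i (b_i - a_i), and m(A \ H) = m(A) - m(H).
Computing the hole measures:
  m(H_1) = 5/2 - 3/2 = 1.
  m(H_2) = 15/4 - 11/4 = 1.
  m(H_3) = 19/4 - 17/4 = 1/2.
Summed: m(H) = 1 + 1 + 1/2 = 5/2.
So m(A \ H) = 7 - 5/2 = 9/2.

9/2


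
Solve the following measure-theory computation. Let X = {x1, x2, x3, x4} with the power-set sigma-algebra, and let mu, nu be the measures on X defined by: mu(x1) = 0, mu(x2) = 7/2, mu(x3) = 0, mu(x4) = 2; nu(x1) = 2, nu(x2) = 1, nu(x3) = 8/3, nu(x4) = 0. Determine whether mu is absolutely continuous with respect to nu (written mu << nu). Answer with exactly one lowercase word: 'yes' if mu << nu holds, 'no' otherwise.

mu << nu means: every nu-null measurable set is also mu-null; equivalently, for every atom x, if nu({x}) = 0 then mu({x}) = 0.
Checking each atom:
  x1: nu = 2 > 0 -> no constraint.
  x2: nu = 1 > 0 -> no constraint.
  x3: nu = 8/3 > 0 -> no constraint.
  x4: nu = 0, mu = 2 > 0 -> violates mu << nu.
The atom(s) x4 violate the condition (nu = 0 but mu > 0). Therefore mu is NOT absolutely continuous w.r.t. nu.

no


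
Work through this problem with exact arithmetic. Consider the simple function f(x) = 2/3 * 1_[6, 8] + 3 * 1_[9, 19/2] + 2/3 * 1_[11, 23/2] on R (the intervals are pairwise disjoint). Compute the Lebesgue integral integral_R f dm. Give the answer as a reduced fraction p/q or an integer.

For a simple function f = sum_i c_i * 1_{A_i} with disjoint A_i,
  integral f dm = sum_i c_i * m(A_i).
Lengths of the A_i:
  m(A_1) = 8 - 6 = 2.
  m(A_2) = 19/2 - 9 = 1/2.
  m(A_3) = 23/2 - 11 = 1/2.
Contributions c_i * m(A_i):
  (2/3) * (2) = 4/3.
  (3) * (1/2) = 3/2.
  (2/3) * (1/2) = 1/3.
Total: 4/3 + 3/2 + 1/3 = 19/6.

19/6


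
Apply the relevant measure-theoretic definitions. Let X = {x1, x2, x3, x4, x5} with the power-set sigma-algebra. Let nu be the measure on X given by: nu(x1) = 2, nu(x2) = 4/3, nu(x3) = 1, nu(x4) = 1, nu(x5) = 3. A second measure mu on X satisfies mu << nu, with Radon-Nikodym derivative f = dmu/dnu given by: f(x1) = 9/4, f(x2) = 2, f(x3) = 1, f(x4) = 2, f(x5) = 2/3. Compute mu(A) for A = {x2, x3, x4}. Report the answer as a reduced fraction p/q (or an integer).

By the defining property of the Radon-Nikodym derivative, for every measurable set A,
  mu(A) = integral_A f dnu.
Since nu is a discrete measure concentrated on the atoms of X, the integral over A reduces to the sum
  mu(A) = sum_{x in A} f(x) * nu({x}).
Computing each term:
  x2: f(x2) * nu(x2) = 2 * 4/3 = 8/3.
  x3: f(x3) * nu(x3) = 1 * 1 = 1.
  x4: f(x4) * nu(x4) = 2 * 1 = 2.
Summing: mu(A) = 8/3 + 1 + 2 = 17/3.

17/3


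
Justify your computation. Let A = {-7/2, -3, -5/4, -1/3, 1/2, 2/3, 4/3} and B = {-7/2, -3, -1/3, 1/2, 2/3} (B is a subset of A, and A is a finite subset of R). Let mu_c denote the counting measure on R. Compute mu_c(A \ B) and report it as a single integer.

Counting measure assigns mu_c(E) = |E| (number of elements) when E is finite. For B subset A, A \ B is the set of elements of A not in B, so |A \ B| = |A| - |B|.
|A| = 7, |B| = 5, so mu_c(A \ B) = 7 - 5 = 2.

2


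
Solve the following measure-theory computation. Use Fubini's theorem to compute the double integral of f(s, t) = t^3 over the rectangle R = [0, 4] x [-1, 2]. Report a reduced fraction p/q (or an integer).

f(s, t) is a tensor product of a function of s and a function of t, and both factors are bounded continuous (hence Lebesgue integrable) on the rectangle, so Fubini's theorem applies:
  integral_R f d(m x m) = (integral_a1^b1 1 ds) * (integral_a2^b2 t^3 dt).
Inner integral in s: integral_{0}^{4} 1 ds = (4^1 - 0^1)/1
  = 4.
Inner integral in t: integral_{-1}^{2} t^3 dt = (2^4 - (-1)^4)/4
  = 15/4.
Product: (4) * (15/4) = 15.

15


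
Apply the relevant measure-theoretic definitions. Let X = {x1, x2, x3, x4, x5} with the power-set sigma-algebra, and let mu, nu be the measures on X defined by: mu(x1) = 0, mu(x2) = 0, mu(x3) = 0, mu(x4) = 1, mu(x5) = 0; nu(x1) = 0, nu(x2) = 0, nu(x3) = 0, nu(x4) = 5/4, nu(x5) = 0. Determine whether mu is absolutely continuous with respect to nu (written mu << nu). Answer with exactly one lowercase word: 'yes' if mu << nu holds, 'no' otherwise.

mu << nu means: every nu-null measurable set is also mu-null; equivalently, for every atom x, if nu({x}) = 0 then mu({x}) = 0.
Checking each atom:
  x1: nu = 0, mu = 0 -> consistent with mu << nu.
  x2: nu = 0, mu = 0 -> consistent with mu << nu.
  x3: nu = 0, mu = 0 -> consistent with mu << nu.
  x4: nu = 5/4 > 0 -> no constraint.
  x5: nu = 0, mu = 0 -> consistent with mu << nu.
No atom violates the condition. Therefore mu << nu.

yes


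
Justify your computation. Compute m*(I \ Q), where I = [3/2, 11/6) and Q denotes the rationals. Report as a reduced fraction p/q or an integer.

The interval I = [3/2, 11/6) has m(I) = 11/6 - 3/2 = 1/3 (endpoints are measure-zero, so open/closed/half-open agree). Write I = (I cap Q) u (I \ Q). The rationals in I are countable, so m*(I cap Q) = 0 (cover each rational by intervals whose total length is arbitrarily small). By countable subadditivity m*(I) <= m*(I cap Q) + m*(I \ Q), hence m*(I \ Q) >= m(I) = 1/3. The reverse inequality m*(I \ Q) <= m*(I) = 1/3 is trivial since (I \ Q) is a subset of I. Therefore m*(I \ Q) = 1/3.

1/3


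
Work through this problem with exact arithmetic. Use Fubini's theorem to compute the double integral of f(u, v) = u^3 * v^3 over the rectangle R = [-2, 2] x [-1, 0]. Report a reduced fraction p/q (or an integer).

f(u, v) is a tensor product of a function of u and a function of v, and both factors are bounded continuous (hence Lebesgue integrable) on the rectangle, so Fubini's theorem applies:
  integral_R f d(m x m) = (integral_a1^b1 u^3 du) * (integral_a2^b2 v^3 dv).
Inner integral in u: integral_{-2}^{2} u^3 du = (2^4 - (-2)^4)/4
  = 0.
Inner integral in v: integral_{-1}^{0} v^3 dv = (0^4 - (-1)^4)/4
  = -1/4.
Product: (0) * (-1/4) = 0.

0


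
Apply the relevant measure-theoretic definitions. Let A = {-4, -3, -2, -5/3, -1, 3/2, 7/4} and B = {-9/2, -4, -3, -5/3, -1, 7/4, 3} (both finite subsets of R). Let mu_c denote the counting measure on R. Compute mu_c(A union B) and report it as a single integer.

Counting measure on a finite set equals cardinality. By inclusion-exclusion, |A union B| = |A| + |B| - |A cap B|.
|A| = 7, |B| = 7, |A cap B| = 5.
So mu_c(A union B) = 7 + 7 - 5 = 9.

9


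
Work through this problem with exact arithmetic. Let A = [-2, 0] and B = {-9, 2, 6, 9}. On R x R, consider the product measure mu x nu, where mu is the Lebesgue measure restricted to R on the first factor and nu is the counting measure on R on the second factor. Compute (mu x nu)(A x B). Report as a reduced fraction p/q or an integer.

For a measurable rectangle A x B, the product measure satisfies
  (mu x nu)(A x B) = mu(A) * nu(B).
  mu(A) = 2.
  nu(B) = 4.
  (mu x nu)(A x B) = 2 * 4 = 8.

8


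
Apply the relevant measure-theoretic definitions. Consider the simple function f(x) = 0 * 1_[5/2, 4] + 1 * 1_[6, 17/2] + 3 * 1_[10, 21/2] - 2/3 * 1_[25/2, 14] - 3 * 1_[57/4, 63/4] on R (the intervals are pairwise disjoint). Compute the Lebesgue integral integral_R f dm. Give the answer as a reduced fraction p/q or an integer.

For a simple function f = sum_i c_i * 1_{A_i} with disjoint A_i,
  integral f dm = sum_i c_i * m(A_i).
Lengths of the A_i:
  m(A_1) = 4 - 5/2 = 3/2.
  m(A_2) = 17/2 - 6 = 5/2.
  m(A_3) = 21/2 - 10 = 1/2.
  m(A_4) = 14 - 25/2 = 3/2.
  m(A_5) = 63/4 - 57/4 = 3/2.
Contributions c_i * m(A_i):
  (0) * (3/2) = 0.
  (1) * (5/2) = 5/2.
  (3) * (1/2) = 3/2.
  (-2/3) * (3/2) = -1.
  (-3) * (3/2) = -9/2.
Total: 0 + 5/2 + 3/2 - 1 - 9/2 = -3/2.

-3/2


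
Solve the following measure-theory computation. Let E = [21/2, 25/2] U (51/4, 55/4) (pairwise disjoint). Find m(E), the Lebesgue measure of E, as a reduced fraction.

For pairwise disjoint intervals, m(union_i I_i) = sum_i m(I_i),
and m is invariant under swapping open/closed endpoints (single points have measure 0).
So m(E) = sum_i (b_i - a_i).
  I_1 has length 25/2 - 21/2 = 2.
  I_2 has length 55/4 - 51/4 = 1.
Summing:
  m(E) = 2 + 1 = 3.

3


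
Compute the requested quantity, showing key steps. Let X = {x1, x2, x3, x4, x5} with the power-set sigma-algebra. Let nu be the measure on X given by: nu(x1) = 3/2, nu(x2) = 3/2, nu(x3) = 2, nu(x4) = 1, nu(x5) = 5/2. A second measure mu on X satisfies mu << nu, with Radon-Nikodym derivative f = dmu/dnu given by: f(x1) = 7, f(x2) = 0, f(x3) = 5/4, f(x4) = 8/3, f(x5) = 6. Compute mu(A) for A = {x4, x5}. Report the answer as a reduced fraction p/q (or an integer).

By the defining property of the Radon-Nikodym derivative, for every measurable set A,
  mu(A) = integral_A f dnu.
Since nu is a discrete measure concentrated on the atoms of X, the integral over A reduces to the sum
  mu(A) = sum_{x in A} f(x) * nu({x}).
Computing each term:
  x4: f(x4) * nu(x4) = 8/3 * 1 = 8/3.
  x5: f(x5) * nu(x5) = 6 * 5/2 = 15.
Summing: mu(A) = 8/3 + 15 = 53/3.

53/3


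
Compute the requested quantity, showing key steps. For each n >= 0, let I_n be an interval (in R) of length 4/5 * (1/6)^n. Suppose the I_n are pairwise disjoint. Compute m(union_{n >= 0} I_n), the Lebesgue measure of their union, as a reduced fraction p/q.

By countable additivity of the Lebesgue measure on pairwise disjoint measurable sets,
  m(union_{n >= 0} I_n) = sum_{n >= 0} m(I_n) = sum_{n >= 0} a * r^n,
  with a = 4/5 and r = 1/6.
Since 0 < r = 1/6 < 1, the geometric series converges:
  sum_{n >= 0} a * r^n = a / (1 - r).
  = 4/5 / (1 - 1/6)
  = 4/5 / (5/6)
  = 24/25.

24/25


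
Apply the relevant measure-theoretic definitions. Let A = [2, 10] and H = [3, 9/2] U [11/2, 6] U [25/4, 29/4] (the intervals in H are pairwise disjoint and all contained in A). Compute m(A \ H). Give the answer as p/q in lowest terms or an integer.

The ambient interval has length m(A) = 10 - 2 = 8.
Since the holes are disjoint and sit inside A, by finite additivity
  m(H) = sum_i (b_i - a_i), and m(A \ H) = m(A) - m(H).
Computing the hole measures:
  m(H_1) = 9/2 - 3 = 3/2.
  m(H_2) = 6 - 11/2 = 1/2.
  m(H_3) = 29/4 - 25/4 = 1.
Summed: m(H) = 3/2 + 1/2 + 1 = 3.
So m(A \ H) = 8 - 3 = 5.

5


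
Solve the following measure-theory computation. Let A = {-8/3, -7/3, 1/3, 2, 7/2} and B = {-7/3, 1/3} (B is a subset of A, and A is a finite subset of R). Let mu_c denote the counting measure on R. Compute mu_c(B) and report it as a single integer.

Counting measure assigns mu_c(E) = |E| (number of elements) when E is finite.
B has 2 element(s), so mu_c(B) = 2.

2


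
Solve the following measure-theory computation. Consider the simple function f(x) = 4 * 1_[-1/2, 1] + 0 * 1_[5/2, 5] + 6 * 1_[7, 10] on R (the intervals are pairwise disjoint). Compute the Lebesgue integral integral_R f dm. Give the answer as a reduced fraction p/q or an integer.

For a simple function f = sum_i c_i * 1_{A_i} with disjoint A_i,
  integral f dm = sum_i c_i * m(A_i).
Lengths of the A_i:
  m(A_1) = 1 - (-1/2) = 3/2.
  m(A_2) = 5 - 5/2 = 5/2.
  m(A_3) = 10 - 7 = 3.
Contributions c_i * m(A_i):
  (4) * (3/2) = 6.
  (0) * (5/2) = 0.
  (6) * (3) = 18.
Total: 6 + 0 + 18 = 24.

24


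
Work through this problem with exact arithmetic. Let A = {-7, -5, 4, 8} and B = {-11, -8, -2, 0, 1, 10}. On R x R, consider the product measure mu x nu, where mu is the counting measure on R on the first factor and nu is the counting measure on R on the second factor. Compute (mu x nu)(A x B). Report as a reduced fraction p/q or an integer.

For a measurable rectangle A x B, the product measure satisfies
  (mu x nu)(A x B) = mu(A) * nu(B).
  mu(A) = 4.
  nu(B) = 6.
  (mu x nu)(A x B) = 4 * 6 = 24.

24


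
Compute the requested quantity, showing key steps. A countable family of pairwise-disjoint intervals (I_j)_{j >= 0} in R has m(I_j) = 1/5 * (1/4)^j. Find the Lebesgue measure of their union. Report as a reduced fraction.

By countable additivity of the Lebesgue measure on pairwise disjoint measurable sets,
  m(union_{j >= 0} I_j) = sum_{j >= 0} m(I_j) = sum_{j >= 0} a * r^j,
  with a = 1/5 and r = 1/4.
Since 0 < r = 1/4 < 1, the geometric series converges:
  sum_{j >= 0} a * r^j = a / (1 - r).
  = 1/5 / (1 - 1/4)
  = 1/5 / (3/4)
  = 4/15.

4/15


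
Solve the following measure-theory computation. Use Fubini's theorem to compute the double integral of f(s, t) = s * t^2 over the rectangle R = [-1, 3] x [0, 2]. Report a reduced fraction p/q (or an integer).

f(s, t) is a tensor product of a function of s and a function of t, and both factors are bounded continuous (hence Lebesgue integrable) on the rectangle, so Fubini's theorem applies:
  integral_R f d(m x m) = (integral_a1^b1 s ds) * (integral_a2^b2 t^2 dt).
Inner integral in s: integral_{-1}^{3} s ds = (3^2 - (-1)^2)/2
  = 4.
Inner integral in t: integral_{0}^{2} t^2 dt = (2^3 - 0^3)/3
  = 8/3.
Product: (4) * (8/3) = 32/3.

32/3


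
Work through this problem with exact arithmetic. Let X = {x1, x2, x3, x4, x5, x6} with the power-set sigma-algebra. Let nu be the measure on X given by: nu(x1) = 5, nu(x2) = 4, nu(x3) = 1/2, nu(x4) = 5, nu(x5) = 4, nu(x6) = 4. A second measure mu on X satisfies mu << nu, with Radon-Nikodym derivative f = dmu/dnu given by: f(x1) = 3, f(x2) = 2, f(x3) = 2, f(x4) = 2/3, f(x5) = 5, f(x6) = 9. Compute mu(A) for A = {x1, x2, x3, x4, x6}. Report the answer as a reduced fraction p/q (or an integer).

By the defining property of the Radon-Nikodym derivative, for every measurable set A,
  mu(A) = integral_A f dnu.
Since nu is a discrete measure concentrated on the atoms of X, the integral over A reduces to the sum
  mu(A) = sum_{x in A} f(x) * nu({x}).
Computing each term:
  x1: f(x1) * nu(x1) = 3 * 5 = 15.
  x2: f(x2) * nu(x2) = 2 * 4 = 8.
  x3: f(x3) * nu(x3) = 2 * 1/2 = 1.
  x4: f(x4) * nu(x4) = 2/3 * 5 = 10/3.
  x6: f(x6) * nu(x6) = 9 * 4 = 36.
Summing: mu(A) = 15 + 8 + 1 + 10/3 + 36 = 190/3.

190/3


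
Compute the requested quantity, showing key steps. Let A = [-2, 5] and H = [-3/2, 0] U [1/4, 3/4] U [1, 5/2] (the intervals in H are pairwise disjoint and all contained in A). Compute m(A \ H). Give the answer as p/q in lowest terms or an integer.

The ambient interval has length m(A) = 5 - (-2) = 7.
Since the holes are disjoint and sit inside A, by finite additivity
  m(H) = sum_i (b_i - a_i), and m(A \ H) = m(A) - m(H).
Computing the hole measures:
  m(H_1) = 0 - (-3/2) = 3/2.
  m(H_2) = 3/4 - 1/4 = 1/2.
  m(H_3) = 5/2 - 1 = 3/2.
Summed: m(H) = 3/2 + 1/2 + 3/2 = 7/2.
So m(A \ H) = 7 - 7/2 = 7/2.

7/2


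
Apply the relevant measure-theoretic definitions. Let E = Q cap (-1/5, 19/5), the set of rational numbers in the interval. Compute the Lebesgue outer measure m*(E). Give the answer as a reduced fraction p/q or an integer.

E = Q cap (-1/5, 19/5) is a subset of Q, which is countable. Enumerate Q = {q_1, q_2, ...}; for any eps > 0, cover q_k by the open interval (q_k - eps/2^(k+1), q_k + eps/2^(k+1)), of length eps/2^k. The total cover length is sum_{k>=1} eps/2^k = eps. Hence m*(E) <= m*(Q) <= eps for every eps > 0, and since outer measure is non-negative, m*(E) = 0.

0


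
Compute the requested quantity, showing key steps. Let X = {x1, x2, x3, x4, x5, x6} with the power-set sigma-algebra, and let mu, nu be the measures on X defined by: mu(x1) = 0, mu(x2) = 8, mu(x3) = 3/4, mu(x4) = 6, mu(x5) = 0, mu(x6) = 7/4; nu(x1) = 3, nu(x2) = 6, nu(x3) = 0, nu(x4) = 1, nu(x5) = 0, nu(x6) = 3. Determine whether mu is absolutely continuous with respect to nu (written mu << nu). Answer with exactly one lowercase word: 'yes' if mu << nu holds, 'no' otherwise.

mu << nu means: every nu-null measurable set is also mu-null; equivalently, for every atom x, if nu({x}) = 0 then mu({x}) = 0.
Checking each atom:
  x1: nu = 3 > 0 -> no constraint.
  x2: nu = 6 > 0 -> no constraint.
  x3: nu = 0, mu = 3/4 > 0 -> violates mu << nu.
  x4: nu = 1 > 0 -> no constraint.
  x5: nu = 0, mu = 0 -> consistent with mu << nu.
  x6: nu = 3 > 0 -> no constraint.
The atom(s) x3 violate the condition (nu = 0 but mu > 0). Therefore mu is NOT absolutely continuous w.r.t. nu.

no


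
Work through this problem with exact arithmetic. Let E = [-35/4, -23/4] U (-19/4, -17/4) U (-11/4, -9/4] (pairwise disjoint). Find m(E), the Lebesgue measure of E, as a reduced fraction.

For pairwise disjoint intervals, m(union_i I_i) = sum_i m(I_i),
and m is invariant under swapping open/closed endpoints (single points have measure 0).
So m(E) = sum_i (b_i - a_i).
  I_1 has length -23/4 - (-35/4) = 3.
  I_2 has length -17/4 - (-19/4) = 1/2.
  I_3 has length -9/4 - (-11/4) = 1/2.
Summing:
  m(E) = 3 + 1/2 + 1/2 = 4.

4


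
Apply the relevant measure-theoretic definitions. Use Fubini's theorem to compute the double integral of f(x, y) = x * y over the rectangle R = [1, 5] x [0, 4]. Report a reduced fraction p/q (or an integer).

f(x, y) is a tensor product of a function of x and a function of y, and both factors are bounded continuous (hence Lebesgue integrable) on the rectangle, so Fubini's theorem applies:
  integral_R f d(m x m) = (integral_a1^b1 x dx) * (integral_a2^b2 y dy).
Inner integral in x: integral_{1}^{5} x dx = (5^2 - 1^2)/2
  = 12.
Inner integral in y: integral_{0}^{4} y dy = (4^2 - 0^2)/2
  = 8.
Product: (12) * (8) = 96.

96


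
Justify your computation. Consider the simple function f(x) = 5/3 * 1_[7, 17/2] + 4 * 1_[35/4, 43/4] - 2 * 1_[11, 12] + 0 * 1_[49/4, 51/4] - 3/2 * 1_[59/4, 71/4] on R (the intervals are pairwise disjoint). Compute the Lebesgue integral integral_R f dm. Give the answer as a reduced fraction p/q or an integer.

For a simple function f = sum_i c_i * 1_{A_i} with disjoint A_i,
  integral f dm = sum_i c_i * m(A_i).
Lengths of the A_i:
  m(A_1) = 17/2 - 7 = 3/2.
  m(A_2) = 43/4 - 35/4 = 2.
  m(A_3) = 12 - 11 = 1.
  m(A_4) = 51/4 - 49/4 = 1/2.
  m(A_5) = 71/4 - 59/4 = 3.
Contributions c_i * m(A_i):
  (5/3) * (3/2) = 5/2.
  (4) * (2) = 8.
  (-2) * (1) = -2.
  (0) * (1/2) = 0.
  (-3/2) * (3) = -9/2.
Total: 5/2 + 8 - 2 + 0 - 9/2 = 4.

4


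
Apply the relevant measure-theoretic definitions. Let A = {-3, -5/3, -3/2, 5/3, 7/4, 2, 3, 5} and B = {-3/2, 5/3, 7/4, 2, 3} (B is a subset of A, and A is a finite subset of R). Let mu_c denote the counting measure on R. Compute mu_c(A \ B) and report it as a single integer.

Counting measure assigns mu_c(E) = |E| (number of elements) when E is finite. For B subset A, A \ B is the set of elements of A not in B, so |A \ B| = |A| - |B|.
|A| = 8, |B| = 5, so mu_c(A \ B) = 8 - 5 = 3.

3


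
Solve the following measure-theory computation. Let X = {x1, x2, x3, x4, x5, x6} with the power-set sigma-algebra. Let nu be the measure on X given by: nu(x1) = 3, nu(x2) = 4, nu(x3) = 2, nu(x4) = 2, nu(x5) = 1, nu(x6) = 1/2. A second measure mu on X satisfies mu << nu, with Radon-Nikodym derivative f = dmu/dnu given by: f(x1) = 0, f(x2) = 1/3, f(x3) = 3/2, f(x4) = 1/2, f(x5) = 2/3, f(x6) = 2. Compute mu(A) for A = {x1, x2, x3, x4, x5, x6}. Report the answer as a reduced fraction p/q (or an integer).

By the defining property of the Radon-Nikodym derivative, for every measurable set A,
  mu(A) = integral_A f dnu.
Since nu is a discrete measure concentrated on the atoms of X, the integral over A reduces to the sum
  mu(A) = sum_{x in A} f(x) * nu({x}).
Computing each term:
  x1: f(x1) * nu(x1) = 0 * 3 = 0.
  x2: f(x2) * nu(x2) = 1/3 * 4 = 4/3.
  x3: f(x3) * nu(x3) = 3/2 * 2 = 3.
  x4: f(x4) * nu(x4) = 1/2 * 2 = 1.
  x5: f(x5) * nu(x5) = 2/3 * 1 = 2/3.
  x6: f(x6) * nu(x6) = 2 * 1/2 = 1.
Summing: mu(A) = 0 + 4/3 + 3 + 1 + 2/3 + 1 = 7.

7


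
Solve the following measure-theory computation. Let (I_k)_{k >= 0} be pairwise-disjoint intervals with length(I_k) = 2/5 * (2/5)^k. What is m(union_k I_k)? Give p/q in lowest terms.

By countable additivity of the Lebesgue measure on pairwise disjoint measurable sets,
  m(union_{k >= 0} I_k) = sum_{k >= 0} m(I_k) = sum_{k >= 0} a * r^k,
  with a = 2/5 and r = 2/5.
Since 0 < r = 2/5 < 1, the geometric series converges:
  sum_{k >= 0} a * r^k = a / (1 - r).
  = 2/5 / (1 - 2/5)
  = 2/5 / (3/5)
  = 2/3.

2/3


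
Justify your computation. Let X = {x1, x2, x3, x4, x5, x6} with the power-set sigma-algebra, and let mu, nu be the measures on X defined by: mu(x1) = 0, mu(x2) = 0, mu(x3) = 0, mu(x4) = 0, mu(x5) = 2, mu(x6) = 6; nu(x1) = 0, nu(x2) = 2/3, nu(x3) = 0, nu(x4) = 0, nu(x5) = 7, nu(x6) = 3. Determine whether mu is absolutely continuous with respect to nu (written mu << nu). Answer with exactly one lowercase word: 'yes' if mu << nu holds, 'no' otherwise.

mu << nu means: every nu-null measurable set is also mu-null; equivalently, for every atom x, if nu({x}) = 0 then mu({x}) = 0.
Checking each atom:
  x1: nu = 0, mu = 0 -> consistent with mu << nu.
  x2: nu = 2/3 > 0 -> no constraint.
  x3: nu = 0, mu = 0 -> consistent with mu << nu.
  x4: nu = 0, mu = 0 -> consistent with mu << nu.
  x5: nu = 7 > 0 -> no constraint.
  x6: nu = 3 > 0 -> no constraint.
No atom violates the condition. Therefore mu << nu.

yes


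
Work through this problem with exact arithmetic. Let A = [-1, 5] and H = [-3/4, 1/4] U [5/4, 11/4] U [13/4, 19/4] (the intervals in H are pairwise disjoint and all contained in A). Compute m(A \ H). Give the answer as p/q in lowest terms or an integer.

The ambient interval has length m(A) = 5 - (-1) = 6.
Since the holes are disjoint and sit inside A, by finite additivity
  m(H) = sum_i (b_i - a_i), and m(A \ H) = m(A) - m(H).
Computing the hole measures:
  m(H_1) = 1/4 - (-3/4) = 1.
  m(H_2) = 11/4 - 5/4 = 3/2.
  m(H_3) = 19/4 - 13/4 = 3/2.
Summed: m(H) = 1 + 3/2 + 3/2 = 4.
So m(A \ H) = 6 - 4 = 2.

2


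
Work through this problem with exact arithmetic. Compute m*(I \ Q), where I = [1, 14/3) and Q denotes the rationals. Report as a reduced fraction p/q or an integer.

The interval I = [1, 14/3) has m(I) = 14/3 - 1 = 11/3 (endpoints are measure-zero, so open/closed/half-open agree). Write I = (I cap Q) u (I \ Q). The rationals in I are countable, so m*(I cap Q) = 0 (cover each rational by intervals whose total length is arbitrarily small). By countable subadditivity m*(I) <= m*(I cap Q) + m*(I \ Q), hence m*(I \ Q) >= m(I) = 11/3. The reverse inequality m*(I \ Q) <= m*(I) = 11/3 is trivial since (I \ Q) is a subset of I. Therefore m*(I \ Q) = 11/3.

11/3


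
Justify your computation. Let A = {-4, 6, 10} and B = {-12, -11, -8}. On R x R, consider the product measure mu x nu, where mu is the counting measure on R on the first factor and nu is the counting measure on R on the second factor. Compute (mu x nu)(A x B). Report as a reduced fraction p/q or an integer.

For a measurable rectangle A x B, the product measure satisfies
  (mu x nu)(A x B) = mu(A) * nu(B).
  mu(A) = 3.
  nu(B) = 3.
  (mu x nu)(A x B) = 3 * 3 = 9.

9


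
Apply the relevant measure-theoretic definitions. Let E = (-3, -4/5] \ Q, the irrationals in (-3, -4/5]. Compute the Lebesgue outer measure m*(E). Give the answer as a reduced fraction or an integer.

The interval I = (-3, -4/5] has m(I) = -4/5 - (-3) = 11/5 (endpoints are measure-zero, so open/closed/half-open agree). Write I = (I cap Q) u (I \ Q). The rationals in I are countable, so m*(I cap Q) = 0 (cover each rational by intervals whose total length is arbitrarily small). By countable subadditivity m*(I) <= m*(I cap Q) + m*(I \ Q), hence m*(I \ Q) >= m(I) = 11/5. The reverse inequality m*(I \ Q) <= m*(I) = 11/5 is trivial since (I \ Q) is a subset of I. Therefore m*(I \ Q) = 11/5.

11/5
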